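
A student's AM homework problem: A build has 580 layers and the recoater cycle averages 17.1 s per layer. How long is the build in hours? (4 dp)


t = 580 * 17.1 / 3600 = 2.755 hrs


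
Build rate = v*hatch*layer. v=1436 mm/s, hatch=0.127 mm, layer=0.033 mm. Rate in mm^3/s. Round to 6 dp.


Rate = 1436 * 0.127 * 0.033 = 6.018276 mm^3/s


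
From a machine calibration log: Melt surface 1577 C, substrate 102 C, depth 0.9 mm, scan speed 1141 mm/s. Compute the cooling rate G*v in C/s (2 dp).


G = (1577-102)/0.9 = 1638.88888889 C/mm
CR = 1638.88888889 * 1141 = 1869972.22 C/s


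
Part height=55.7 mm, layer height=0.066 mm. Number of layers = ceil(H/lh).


Layers = ceil(55.7/0.066) = 844


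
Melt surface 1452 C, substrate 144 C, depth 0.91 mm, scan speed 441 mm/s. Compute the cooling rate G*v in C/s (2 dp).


G = (1452-144)/0.91 = 1437.36263736 C/mm
CR = 1437.36263736 * 441 = 633876.92 C/s


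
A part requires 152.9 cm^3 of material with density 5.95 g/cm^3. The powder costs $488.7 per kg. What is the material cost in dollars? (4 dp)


Mass = 152.9*5.95/1000 = 0.909755 kg
Cost = 0.909755 * 488.7 = 444.5973 $


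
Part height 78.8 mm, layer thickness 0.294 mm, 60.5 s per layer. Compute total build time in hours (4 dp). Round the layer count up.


Layers = ceil(78.8/0.294) = 269
t = 269 * 60.5 / 3600 = 4.5207 hrs


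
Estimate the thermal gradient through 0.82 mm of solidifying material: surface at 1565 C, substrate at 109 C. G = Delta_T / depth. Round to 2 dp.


G = (1565-109)/0.82 = 1775.61 C/mm


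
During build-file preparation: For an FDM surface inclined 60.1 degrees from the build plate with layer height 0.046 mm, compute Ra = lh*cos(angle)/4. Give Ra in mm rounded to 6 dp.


Ra = 0.046 * cos(60.1) / 4 = 0.005733 mm


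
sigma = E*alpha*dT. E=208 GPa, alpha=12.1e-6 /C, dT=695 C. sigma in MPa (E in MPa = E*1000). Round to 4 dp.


sigma = 208*1000 * 12.1e-6 * 695 = 1749.176 MPa


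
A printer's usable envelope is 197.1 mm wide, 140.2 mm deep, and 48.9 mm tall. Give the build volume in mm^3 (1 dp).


V = 197.1 * 140.2 * 48.9 = 1351274.2 mm^3


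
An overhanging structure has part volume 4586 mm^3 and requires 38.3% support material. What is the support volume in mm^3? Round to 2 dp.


V_support = 4586 * 0.383 = 1756.44 mm^3


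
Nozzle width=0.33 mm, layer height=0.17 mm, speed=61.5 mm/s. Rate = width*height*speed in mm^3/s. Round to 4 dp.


Rate = 0.33 * 0.17 * 61.5 = 3.4502 mm^3/s


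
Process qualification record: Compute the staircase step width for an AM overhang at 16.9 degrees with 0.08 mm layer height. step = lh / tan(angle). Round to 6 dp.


step = 0.08 / tan(16.9) = 0.263311 mm


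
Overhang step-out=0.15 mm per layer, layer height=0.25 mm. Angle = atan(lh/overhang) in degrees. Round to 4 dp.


angle = atan(0.25/0.15) = 59.0362 degrees


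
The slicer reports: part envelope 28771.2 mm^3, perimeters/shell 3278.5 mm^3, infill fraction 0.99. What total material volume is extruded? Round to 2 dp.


V_infill = (28771.2 - 3278.5) * 0.99 = 25237.77
V_total = 3278.5 + 25237.77 = 28516.27 mm^3


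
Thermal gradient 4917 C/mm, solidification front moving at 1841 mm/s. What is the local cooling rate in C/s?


CR = 4917 * 1841 = 9052197 C/s


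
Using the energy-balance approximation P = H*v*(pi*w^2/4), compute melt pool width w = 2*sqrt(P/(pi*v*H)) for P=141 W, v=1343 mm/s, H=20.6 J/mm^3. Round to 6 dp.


w = 2*sqrt(141/(pi*1343*20.6)) = 0.080555 mm


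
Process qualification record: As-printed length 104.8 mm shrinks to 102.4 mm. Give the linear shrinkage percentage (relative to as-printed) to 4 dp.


Shrinkage = ((104.8-102.4)/104.8)*100 = 2.2901 %


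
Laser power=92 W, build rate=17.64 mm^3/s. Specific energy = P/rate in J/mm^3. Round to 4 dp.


SE = 92 / 17.64 = 5.2154 J/mm^3


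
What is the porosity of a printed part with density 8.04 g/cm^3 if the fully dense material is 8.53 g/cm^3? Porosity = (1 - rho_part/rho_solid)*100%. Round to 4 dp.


Porosity = (1-8.04/8.53)*100 = 5.7444 %


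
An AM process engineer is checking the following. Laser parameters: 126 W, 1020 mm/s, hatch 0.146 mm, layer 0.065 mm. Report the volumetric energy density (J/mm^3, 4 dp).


E = 126 / (1020*0.146*0.065) = 13.0168 J/mm^3


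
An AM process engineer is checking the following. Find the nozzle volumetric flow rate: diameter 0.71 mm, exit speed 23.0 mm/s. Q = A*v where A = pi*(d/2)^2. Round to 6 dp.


A = pi*(0.71/2)^2 = 0.39591921 mm^2
Q = 0.39591921 * 23.0 = 9.106142 mm^3/s


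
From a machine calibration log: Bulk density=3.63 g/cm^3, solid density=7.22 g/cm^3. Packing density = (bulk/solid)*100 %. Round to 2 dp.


Packing = (3.63/7.22)*100 = 50.28 %


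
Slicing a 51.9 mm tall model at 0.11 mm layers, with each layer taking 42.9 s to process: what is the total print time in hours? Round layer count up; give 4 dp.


Layers = ceil(51.9/0.11) = 472
t = 472 * 42.9 / 3600 = 5.6247 hrs


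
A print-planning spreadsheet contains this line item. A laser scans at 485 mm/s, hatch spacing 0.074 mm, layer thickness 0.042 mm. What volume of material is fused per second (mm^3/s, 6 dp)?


Rate = 485 * 0.074 * 0.042 = 1.50738 mm^3/s


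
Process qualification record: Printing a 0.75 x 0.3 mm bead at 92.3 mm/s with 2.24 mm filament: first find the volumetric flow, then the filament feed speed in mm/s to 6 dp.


Q = 0.75 * 0.3 * 92.3 = 20.7675 mm^3/s
A_fil = pi*(2.24/2)^2 = 3.94081382 mm^2
v_feed = 20.7675 / 3.94081382 = 5.269851 mm/s


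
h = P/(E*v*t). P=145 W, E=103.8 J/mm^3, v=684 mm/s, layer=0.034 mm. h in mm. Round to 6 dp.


h = 145 / (103.8*684*0.034) = 0.060067 mm


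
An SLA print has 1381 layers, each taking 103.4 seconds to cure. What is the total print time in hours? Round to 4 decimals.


t = 1381 * 103.4 / 3600 = 39.6654 hrs


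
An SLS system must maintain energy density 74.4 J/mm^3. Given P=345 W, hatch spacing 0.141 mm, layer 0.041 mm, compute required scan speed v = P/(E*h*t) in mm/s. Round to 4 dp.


v = 345 / (74.4*0.141*0.041) = 802.1271 mm/s


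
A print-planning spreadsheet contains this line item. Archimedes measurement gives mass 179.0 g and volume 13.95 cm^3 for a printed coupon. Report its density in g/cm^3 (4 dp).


rho = 179.0 / 13.95 = 12.8315 g/cm^3


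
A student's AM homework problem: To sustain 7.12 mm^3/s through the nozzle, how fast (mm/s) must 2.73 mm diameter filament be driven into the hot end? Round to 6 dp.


A = pi*(2.73/2)^2 = 5.853494
v = 7.12 / 5.853494 = 1.216368 mm/s


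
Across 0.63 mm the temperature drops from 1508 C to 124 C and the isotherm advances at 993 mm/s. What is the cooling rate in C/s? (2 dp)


G = (1508-124)/0.63 = 2196.82539683 C/mm
CR = 2196.82539683 * 993 = 2181447.62 C/s


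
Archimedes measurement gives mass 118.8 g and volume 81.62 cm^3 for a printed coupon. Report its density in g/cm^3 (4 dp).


rho = 118.8 / 81.62 = 1.4555 g/cm^3


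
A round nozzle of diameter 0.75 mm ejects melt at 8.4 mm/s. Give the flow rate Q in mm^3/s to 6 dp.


A = pi*(0.75/2)^2 = 0.44178647 mm^2
Q = 0.44178647 * 8.4 = 3.711006 mm^3/s


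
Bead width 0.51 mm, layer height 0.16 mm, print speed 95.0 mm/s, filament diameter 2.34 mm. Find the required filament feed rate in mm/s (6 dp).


Q = 0.51 * 0.16 * 95.0 = 7.752 mm^3/s
A_fil = pi*(2.34/2)^2 = 4.30052618 mm^2
v_feed = 7.752 / 4.30052618 = 1.80257 mm/s


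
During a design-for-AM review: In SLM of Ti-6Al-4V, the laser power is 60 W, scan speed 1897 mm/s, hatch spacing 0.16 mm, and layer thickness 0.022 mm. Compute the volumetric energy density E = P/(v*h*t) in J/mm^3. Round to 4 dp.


E = 60 / (1897*0.16*0.022) = 8.9855 J/mm^3


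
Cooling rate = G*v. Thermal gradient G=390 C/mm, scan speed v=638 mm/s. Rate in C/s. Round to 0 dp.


CR = 390 * 638 = 248820 C/s


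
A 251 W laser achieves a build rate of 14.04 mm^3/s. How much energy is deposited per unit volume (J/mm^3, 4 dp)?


SE = 251 / 14.04 = 17.8775 J/mm^3


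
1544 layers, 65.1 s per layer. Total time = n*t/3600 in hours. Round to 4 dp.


t = 1544 * 65.1 / 3600 = 27.9207 hrs


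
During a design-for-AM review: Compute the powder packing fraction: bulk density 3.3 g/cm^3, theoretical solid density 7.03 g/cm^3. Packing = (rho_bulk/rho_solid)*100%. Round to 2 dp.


Packing = (3.3/7.03)*100 = 46.94 %


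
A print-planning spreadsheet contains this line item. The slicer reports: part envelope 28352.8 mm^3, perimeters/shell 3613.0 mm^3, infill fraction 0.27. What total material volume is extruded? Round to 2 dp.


V_infill = (28352.8 - 3613.0) * 0.27 = 6679.75
V_total = 3613.0 + 6679.75 = 10292.75 mm^3


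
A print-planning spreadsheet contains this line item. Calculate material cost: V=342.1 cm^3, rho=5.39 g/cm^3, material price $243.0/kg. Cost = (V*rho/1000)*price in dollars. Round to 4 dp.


Mass = 342.1*5.39/1000 = 1.843919 kg
Cost = 1.843919 * 243.0 = 448.0723 $


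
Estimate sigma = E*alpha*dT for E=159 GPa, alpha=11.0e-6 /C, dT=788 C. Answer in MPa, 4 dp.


sigma = 159*1000 * 11.0e-6 * 788 = 1378.212 MPa


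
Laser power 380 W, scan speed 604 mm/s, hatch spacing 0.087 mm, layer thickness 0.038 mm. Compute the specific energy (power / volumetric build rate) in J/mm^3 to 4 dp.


Build rate = 604 * 0.087 * 0.038 = 1.996824 mm^3/s
SE = 380 / 1.996824 = 190.3022 J/mm^3


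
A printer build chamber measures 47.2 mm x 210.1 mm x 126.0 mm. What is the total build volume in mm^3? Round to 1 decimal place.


V = 47.2 * 210.1 * 126.0 = 1249506.7 mm^3


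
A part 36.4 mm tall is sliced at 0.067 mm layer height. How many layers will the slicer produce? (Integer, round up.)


Layers = ceil(36.4/0.067) = 544


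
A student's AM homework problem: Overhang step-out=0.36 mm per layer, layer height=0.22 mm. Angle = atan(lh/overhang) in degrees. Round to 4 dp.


angle = atan(0.22/0.36) = 31.4296 degrees


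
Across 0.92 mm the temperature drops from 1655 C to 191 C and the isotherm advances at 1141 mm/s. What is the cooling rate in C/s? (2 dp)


G = (1655-191)/0.92 = 1591.30434783 C/mm
CR = 1591.30434783 * 1141 = 1815678.26 C/s


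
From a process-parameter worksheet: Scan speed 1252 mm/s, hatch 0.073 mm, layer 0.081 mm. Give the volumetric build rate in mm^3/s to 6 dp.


Rate = 1252 * 0.073 * 0.081 = 7.403076 mm^3/s


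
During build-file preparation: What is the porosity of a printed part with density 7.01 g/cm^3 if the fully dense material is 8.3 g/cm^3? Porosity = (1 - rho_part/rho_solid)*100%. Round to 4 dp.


Porosity = (1-7.01/8.3)*100 = 15.5422 %


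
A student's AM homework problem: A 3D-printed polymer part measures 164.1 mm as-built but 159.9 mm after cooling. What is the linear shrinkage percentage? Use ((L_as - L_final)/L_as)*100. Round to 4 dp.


Shrinkage = ((164.1-159.9)/164.1)*100 = 2.5594 %


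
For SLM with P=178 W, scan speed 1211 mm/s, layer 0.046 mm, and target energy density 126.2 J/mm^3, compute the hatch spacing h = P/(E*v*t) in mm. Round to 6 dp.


h = 178 / (126.2*1211*0.046) = 0.02532 mm


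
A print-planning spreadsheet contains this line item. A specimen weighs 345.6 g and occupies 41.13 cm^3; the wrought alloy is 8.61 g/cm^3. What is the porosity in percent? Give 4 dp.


rho_part = 345.6 / 41.13 = 8.40262582 g/cm^3
Porosity = (1 - 8.40262582/8.61)*100 = 2.4085 %


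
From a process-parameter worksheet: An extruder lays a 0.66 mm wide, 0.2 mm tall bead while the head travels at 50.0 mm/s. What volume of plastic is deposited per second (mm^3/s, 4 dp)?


Rate = 0.66 * 0.2 * 50.0 = 6.6 mm^3/s


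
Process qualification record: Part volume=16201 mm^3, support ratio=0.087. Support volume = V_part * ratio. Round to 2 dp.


V_support = 16201 * 0.087 = 1409.49 mm^3


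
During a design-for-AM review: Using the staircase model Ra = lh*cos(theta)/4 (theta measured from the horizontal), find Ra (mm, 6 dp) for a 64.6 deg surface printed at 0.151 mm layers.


Ra = 0.151 * cos(64.6) / 4 = 0.016192 mm


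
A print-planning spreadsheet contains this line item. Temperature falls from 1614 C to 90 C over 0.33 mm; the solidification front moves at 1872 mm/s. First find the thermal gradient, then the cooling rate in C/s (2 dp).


G = (1614-90)/0.33 = 4618.18181818 C/mm
CR = 4618.18181818 * 1872 = 8645236.36 C/s


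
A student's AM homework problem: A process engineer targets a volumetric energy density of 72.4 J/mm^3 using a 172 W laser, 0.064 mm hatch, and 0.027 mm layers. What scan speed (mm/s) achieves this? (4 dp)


v = 172 / (72.4*0.064*0.027) = 1374.821 mm/s


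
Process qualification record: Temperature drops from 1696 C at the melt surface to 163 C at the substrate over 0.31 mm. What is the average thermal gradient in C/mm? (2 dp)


G = (1696-163)/0.31 = 4945.16 C/mm


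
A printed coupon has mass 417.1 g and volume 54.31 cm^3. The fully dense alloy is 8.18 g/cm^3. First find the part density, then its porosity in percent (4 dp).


rho_part = 417.1 / 54.31 = 7.67998527 g/cm^3
Porosity = (1 - 7.67998527/8.18)*100 = 6.1126 %


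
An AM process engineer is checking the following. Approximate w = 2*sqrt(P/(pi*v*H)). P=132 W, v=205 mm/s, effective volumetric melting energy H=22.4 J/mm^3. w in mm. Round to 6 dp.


w = 2*sqrt(132/(pi*205*22.4)) = 0.191312 mm


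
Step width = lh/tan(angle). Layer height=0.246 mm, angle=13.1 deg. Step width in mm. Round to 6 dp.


step = 0.246 / tan(13.1) = 1.057122 mm


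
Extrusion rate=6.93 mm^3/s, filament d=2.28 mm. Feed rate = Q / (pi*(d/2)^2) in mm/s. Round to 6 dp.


A = pi*(2.28/2)^2 = 4.082814
v = 6.93 / 4.082814 = 1.697359 mm/s


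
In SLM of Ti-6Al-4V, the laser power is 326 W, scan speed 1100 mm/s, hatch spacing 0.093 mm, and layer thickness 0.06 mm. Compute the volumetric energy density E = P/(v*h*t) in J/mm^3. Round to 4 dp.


E = 326 / (1100*0.093*0.06) = 53.1118 J/mm^3


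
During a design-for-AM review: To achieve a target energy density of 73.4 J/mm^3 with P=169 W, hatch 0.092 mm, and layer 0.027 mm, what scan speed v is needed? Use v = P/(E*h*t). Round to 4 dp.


v = 169 / (73.4*0.092*0.027) = 926.9132 mm/s


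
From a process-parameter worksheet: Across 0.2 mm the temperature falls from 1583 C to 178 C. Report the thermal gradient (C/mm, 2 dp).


G = (1583-178)/0.2 = 7025.0 C/mm


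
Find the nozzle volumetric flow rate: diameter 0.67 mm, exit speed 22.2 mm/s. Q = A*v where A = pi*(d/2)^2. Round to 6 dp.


A = pi*(0.67/2)^2 = 0.35256524 mm^2
Q = 0.35256524 * 22.2 = 7.826948 mm^3/s


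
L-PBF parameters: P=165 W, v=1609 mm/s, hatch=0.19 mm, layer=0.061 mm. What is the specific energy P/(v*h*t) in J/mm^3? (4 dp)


Build rate = 1609 * 0.19 * 0.061 = 18.64831 mm^3/s
SE = 165 / 18.64831 = 8.848 J/mm^3


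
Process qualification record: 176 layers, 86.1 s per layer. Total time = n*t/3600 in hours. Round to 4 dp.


t = 176 * 86.1 / 3600 = 4.2093 hrs


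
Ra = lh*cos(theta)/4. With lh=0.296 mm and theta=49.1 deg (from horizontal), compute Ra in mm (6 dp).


Ra = 0.296 * cos(49.1) / 4 = 0.048451 mm


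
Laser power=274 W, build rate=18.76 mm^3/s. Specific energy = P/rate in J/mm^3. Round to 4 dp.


SE = 274 / 18.76 = 14.6055 J/mm^3


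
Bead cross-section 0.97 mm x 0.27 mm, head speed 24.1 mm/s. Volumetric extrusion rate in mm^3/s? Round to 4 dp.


Rate = 0.97 * 0.27 * 24.1 = 6.3118 mm^3/s


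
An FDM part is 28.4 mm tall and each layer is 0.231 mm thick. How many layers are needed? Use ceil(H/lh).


Layers = ceil(28.4/0.231) = 123


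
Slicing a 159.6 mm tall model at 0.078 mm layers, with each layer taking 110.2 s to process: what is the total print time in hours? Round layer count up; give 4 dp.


Layers = ceil(159.6/0.078) = 2047
t = 2047 * 110.2 / 3600 = 62.6609 hrs


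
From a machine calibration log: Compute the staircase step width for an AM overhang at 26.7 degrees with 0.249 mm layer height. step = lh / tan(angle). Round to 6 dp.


step = 0.249 / tan(26.7) = 0.495081 mm


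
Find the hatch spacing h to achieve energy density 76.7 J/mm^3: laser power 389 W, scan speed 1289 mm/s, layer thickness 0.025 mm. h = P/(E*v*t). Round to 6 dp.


h = 389 / (76.7*1289*0.025) = 0.157384 mm


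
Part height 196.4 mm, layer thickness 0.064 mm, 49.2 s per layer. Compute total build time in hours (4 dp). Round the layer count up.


Layers = ceil(196.4/0.064) = 3069
t = 3069 * 49.2 / 3600 = 41.943 hrs


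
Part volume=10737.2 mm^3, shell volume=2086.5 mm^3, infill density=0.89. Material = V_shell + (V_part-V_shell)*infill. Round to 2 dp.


V_infill = (10737.2 - 2086.5) * 0.89 = 7699.12
V_total = 2086.5 + 7699.12 = 9785.62 mm^3


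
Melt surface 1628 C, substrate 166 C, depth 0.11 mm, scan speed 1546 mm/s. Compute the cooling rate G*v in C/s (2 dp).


G = (1628-166)/0.11 = 13290.90909091 C/mm
CR = 13290.90909091 * 1546 = 20547745.45 C/s


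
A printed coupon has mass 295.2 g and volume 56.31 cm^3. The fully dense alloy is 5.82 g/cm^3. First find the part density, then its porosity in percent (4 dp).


rho_part = 295.2 / 56.31 = 5.2424081 g/cm^3
Porosity = (1 - 5.2424081/5.82)*100 = 9.9243 %


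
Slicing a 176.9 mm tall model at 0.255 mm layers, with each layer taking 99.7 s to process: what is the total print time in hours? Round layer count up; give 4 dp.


Layers = ceil(176.9/0.255) = 694
t = 694 * 99.7 / 3600 = 19.2199 hrs


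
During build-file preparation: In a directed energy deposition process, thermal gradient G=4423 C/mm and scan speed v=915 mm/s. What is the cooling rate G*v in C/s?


CR = 4423 * 915 = 4047045 C/s


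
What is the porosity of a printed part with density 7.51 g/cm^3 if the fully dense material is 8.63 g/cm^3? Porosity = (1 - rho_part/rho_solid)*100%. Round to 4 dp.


Porosity = (1-7.51/8.63)*100 = 12.978 %


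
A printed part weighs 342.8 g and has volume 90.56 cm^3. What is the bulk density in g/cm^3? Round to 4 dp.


rho = 342.8 / 90.56 = 3.7853 g/cm^3


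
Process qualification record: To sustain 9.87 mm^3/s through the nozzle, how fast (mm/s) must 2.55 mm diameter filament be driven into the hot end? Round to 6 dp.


A = pi*(2.55/2)^2 = 5.107052
v = 9.87 / 5.107052 = 1.932622 mm/s


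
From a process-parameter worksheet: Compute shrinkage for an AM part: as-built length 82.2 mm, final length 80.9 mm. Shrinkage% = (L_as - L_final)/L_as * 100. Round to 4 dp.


Shrinkage = ((82.2-80.9)/82.2)*100 = 1.5815 %


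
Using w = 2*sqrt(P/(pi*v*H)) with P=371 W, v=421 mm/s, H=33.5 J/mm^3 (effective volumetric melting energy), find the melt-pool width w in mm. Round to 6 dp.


w = 2*sqrt(371/(pi*421*33.5)) = 0.183012 mm


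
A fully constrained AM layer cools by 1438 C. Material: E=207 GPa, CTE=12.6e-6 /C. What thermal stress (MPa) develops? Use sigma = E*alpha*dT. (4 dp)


sigma = 207*1000 * 12.6e-6 * 1438 = 3750.5916 MPa


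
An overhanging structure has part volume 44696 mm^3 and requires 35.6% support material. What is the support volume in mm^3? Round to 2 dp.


V_support = 44696 * 0.356 = 15911.78 mm^3


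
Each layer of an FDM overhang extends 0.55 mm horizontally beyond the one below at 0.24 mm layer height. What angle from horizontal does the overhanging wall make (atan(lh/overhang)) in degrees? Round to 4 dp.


angle = atan(0.24/0.55) = 23.5747 degrees


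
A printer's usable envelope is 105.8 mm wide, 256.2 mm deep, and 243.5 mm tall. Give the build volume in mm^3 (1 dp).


V = 105.8 * 256.2 * 243.5 = 6600301.3 mm^3


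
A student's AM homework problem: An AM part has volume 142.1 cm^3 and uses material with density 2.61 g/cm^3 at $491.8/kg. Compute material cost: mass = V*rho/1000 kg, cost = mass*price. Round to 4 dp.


Mass = 142.1*2.61/1000 = 0.370881 kg
Cost = 0.370881 * 491.8 = 182.3993 $


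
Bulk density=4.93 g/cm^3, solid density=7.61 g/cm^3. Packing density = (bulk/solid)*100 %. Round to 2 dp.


Packing = (4.93/7.61)*100 = 64.78 %


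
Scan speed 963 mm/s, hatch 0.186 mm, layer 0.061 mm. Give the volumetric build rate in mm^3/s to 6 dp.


Rate = 963 * 0.186 * 0.061 = 10.926198 mm^3/s


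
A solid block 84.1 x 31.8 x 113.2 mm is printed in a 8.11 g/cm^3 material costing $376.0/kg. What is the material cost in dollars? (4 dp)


V = 84.1 * 31.8 * 113.2 = 302739.816 mm^3 = 302.739816 cm^3
Mass = 302.739816 * 8.11 / 1000 = 2.45521991 kg
Cost = 2.45521991 * 376.0 = 923.1627 $


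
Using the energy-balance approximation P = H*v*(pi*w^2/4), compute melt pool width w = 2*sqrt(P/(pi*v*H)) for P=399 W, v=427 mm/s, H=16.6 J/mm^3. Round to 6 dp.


w = 2*sqrt(399/(pi*427*16.6)) = 0.267716 mm


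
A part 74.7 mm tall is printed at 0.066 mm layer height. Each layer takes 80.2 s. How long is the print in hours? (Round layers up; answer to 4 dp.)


Layers = ceil(74.7/0.066) = 1132
t = 1132 * 80.2 / 3600 = 25.2184 hrs


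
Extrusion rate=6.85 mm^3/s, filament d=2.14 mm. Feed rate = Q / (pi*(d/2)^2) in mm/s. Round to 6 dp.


A = pi*(2.14/2)^2 = 3.596809
v = 6.85 / 3.596809 = 1.904466 mm/s


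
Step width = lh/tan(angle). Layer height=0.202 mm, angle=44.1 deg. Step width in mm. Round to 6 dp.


step = 0.202 / tan(44.1) = 0.208448 mm


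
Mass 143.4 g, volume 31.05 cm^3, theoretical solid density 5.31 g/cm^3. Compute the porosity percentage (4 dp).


rho_part = 143.4 / 31.05 = 4.61835749 g/cm^3
Porosity = (1 - 4.61835749/5.31)*100 = 13.0253 %


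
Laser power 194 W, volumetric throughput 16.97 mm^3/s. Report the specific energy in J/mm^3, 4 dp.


SE = 194 / 16.97 = 11.4319 J/mm^3


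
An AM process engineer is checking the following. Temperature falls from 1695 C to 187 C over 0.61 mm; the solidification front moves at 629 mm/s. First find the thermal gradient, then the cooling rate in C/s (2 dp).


G = (1695-187)/0.61 = 2472.13114754 C/mm
CR = 2472.13114754 * 629 = 1554970.49 C/s


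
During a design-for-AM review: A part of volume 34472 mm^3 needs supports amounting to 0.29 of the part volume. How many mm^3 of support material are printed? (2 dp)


V_support = 34472 * 0.29 = 9996.88 mm^3


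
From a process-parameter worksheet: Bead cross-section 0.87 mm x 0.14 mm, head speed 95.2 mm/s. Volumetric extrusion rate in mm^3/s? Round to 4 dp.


Rate = 0.87 * 0.14 * 95.2 = 11.5954 mm^3/s


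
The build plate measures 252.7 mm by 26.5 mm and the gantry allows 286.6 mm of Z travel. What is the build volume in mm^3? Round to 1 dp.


V = 252.7 * 26.5 * 286.6 = 1919231.2 mm^3


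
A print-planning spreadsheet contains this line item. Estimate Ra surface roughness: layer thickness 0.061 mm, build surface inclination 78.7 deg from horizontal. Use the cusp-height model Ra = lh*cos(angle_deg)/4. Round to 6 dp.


Ra = 0.061 * cos(78.7) / 4 = 0.002988 mm


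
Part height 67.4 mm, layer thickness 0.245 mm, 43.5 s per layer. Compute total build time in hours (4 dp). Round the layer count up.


Layers = ceil(67.4/0.245) = 276
t = 276 * 43.5 / 3600 = 3.335 hrs


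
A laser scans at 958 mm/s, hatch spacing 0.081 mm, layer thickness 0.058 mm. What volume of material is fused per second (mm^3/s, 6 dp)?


Rate = 958 * 0.081 * 0.058 = 4.500684 mm^3/s


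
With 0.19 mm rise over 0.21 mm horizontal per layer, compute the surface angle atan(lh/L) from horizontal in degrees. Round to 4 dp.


angle = atan(0.19/0.21) = 42.1376 degrees


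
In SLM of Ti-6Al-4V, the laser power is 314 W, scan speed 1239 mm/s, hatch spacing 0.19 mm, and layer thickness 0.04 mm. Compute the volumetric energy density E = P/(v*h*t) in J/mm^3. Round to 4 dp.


E = 314 / (1239*0.19*0.04) = 33.3461 J/mm^3


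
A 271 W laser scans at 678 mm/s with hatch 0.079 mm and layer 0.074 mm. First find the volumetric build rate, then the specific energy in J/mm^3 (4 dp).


Build rate = 678 * 0.079 * 0.074 = 3.963588 mm^3/s
SE = 271 / 3.963588 = 68.3724 J/mm^3


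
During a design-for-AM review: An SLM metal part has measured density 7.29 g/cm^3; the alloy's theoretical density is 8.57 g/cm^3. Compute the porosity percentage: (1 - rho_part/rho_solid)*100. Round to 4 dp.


Porosity = (1-7.29/8.57)*100 = 14.9358 %


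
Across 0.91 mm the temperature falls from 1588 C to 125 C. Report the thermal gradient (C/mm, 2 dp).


G = (1588-125)/0.91 = 1607.69 C/mm


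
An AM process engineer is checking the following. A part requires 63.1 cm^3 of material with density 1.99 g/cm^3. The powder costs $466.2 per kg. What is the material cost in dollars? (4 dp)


Mass = 63.1*1.99/1000 = 0.125569 kg
Cost = 0.125569 * 466.2 = 58.5403 $


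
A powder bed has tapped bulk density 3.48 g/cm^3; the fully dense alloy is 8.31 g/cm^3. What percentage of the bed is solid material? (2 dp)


Packing = (3.48/8.31)*100 = 41.88 %


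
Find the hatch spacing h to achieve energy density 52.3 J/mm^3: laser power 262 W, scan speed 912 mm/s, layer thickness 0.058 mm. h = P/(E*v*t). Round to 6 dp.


h = 262 / (52.3*912*0.058) = 0.094706 mm


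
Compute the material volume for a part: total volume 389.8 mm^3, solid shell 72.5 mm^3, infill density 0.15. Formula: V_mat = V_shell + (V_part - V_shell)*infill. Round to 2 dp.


V_infill = (389.8 - 72.5) * 0.15 = 47.6
V_total = 72.5 + 47.6 = 120.1 mm^3


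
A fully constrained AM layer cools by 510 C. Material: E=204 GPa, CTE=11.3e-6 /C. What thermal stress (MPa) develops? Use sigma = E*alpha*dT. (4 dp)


sigma = 204*1000 * 11.3e-6 * 510 = 1175.652 MPa


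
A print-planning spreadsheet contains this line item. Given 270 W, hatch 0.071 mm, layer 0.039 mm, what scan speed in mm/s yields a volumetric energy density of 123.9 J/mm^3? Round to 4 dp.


v = 270 / (123.9*0.071*0.039) = 786.9905 mm/s


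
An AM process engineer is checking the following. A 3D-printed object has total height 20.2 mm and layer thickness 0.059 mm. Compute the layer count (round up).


Layers = ceil(20.2/0.059) = 343


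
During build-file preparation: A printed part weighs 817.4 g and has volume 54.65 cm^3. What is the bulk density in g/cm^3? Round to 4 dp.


rho = 817.4 / 54.65 = 14.957 g/cm^3


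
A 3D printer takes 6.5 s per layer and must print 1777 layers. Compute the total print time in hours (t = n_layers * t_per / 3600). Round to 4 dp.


t = 1777 * 6.5 / 3600 = 3.2085 hrs


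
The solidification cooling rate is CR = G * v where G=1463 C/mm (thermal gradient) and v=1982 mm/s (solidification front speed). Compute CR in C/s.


CR = 1463 * 1982 = 2899666 C/s


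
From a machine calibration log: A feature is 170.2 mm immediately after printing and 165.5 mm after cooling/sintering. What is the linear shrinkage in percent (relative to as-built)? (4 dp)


Shrinkage = ((170.2-165.5)/170.2)*100 = 2.7615 %


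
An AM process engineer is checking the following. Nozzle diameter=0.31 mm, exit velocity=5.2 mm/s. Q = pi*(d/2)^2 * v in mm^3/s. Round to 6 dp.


A = pi*(0.31/2)^2 = 0.07547676 mm^2
Q = 0.07547676 * 5.2 = 0.392479 mm^3/s


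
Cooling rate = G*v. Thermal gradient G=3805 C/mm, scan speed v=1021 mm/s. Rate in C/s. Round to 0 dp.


CR = 3805 * 1021 = 3884905 C/s


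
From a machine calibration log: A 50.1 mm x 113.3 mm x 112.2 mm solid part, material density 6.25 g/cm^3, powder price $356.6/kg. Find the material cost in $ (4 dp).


V = 50.1 * 113.3 * 112.2 = 636884.226 mm^3 = 636.884226 cm^3
Mass = 636.884226 * 6.25 / 1000 = 3.98052641 kg
Cost = 3.98052641 * 356.6 = 1419.4557 $


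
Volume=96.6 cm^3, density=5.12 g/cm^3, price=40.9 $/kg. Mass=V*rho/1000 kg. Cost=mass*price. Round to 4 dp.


Mass = 96.6*5.12/1000 = 0.494592 kg
Cost = 0.494592 * 40.9 = 20.2288 $


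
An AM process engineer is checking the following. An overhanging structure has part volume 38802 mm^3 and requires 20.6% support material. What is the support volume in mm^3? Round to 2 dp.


V_support = 38802 * 0.206 = 7993.21 mm^3


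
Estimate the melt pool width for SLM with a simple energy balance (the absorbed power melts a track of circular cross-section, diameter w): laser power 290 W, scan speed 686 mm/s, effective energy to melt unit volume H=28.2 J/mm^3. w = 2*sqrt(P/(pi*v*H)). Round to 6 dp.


w = 2*sqrt(290/(pi*686*28.2)) = 0.138155 mm


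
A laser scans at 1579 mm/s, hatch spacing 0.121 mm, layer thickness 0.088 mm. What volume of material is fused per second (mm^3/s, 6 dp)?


Rate = 1579 * 0.121 * 0.088 = 16.813192 mm^3/s


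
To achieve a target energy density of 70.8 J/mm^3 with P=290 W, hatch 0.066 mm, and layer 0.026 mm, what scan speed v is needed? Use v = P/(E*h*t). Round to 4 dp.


v = 290 / (70.8*0.066*0.026) = 2386.9727 mm/s


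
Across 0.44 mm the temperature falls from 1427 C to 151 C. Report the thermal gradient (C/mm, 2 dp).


G = (1427-151)/0.44 = 2900.0 C/mm


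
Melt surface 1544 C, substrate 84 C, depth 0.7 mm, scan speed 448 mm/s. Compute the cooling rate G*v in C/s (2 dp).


G = (1544-84)/0.7 = 2085.71428571 C/mm
CR = 2085.71428571 * 448 = 934400.0 C/s


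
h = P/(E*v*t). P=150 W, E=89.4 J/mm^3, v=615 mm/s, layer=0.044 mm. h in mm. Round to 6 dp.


h = 150 / (89.4*615*0.044) = 0.062005 mm


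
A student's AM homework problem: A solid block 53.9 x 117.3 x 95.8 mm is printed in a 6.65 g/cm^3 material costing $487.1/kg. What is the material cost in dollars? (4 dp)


V = 53.9 * 117.3 * 95.8 = 605692.626 mm^3 = 605.692626 cm^3
Mass = 605.692626 * 6.65 / 1000 = 4.02785596 kg
Cost = 4.02785596 * 487.1 = 1961.9686 $


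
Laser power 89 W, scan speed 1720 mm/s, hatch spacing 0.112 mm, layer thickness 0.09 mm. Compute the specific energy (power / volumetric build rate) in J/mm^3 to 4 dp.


Build rate = 1720 * 0.112 * 0.09 = 17.3376 mm^3/s
SE = 89 / 17.3376 = 5.1334 J/mm^3


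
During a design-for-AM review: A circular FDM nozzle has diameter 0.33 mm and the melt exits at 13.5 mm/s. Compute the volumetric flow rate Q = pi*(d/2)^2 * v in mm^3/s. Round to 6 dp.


A = pi*(0.33/2)^2 = 0.08552986 mm^2
Q = 0.08552986 * 13.5 = 1.154653 mm^3/s


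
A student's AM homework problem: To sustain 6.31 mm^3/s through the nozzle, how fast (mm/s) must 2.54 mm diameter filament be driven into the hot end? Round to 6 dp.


A = pi*(2.54/2)^2 = 5.067075
v = 6.31 / 5.067075 = 1.245294 mm/s


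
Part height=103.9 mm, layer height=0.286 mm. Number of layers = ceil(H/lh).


Layers = ceil(103.9/0.286) = 364


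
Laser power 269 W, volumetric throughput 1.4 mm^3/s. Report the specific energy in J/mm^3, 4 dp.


SE = 269 / 1.4 = 192.1429 J/mm^3


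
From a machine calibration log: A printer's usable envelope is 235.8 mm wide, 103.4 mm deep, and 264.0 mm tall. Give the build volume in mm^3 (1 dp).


V = 235.8 * 103.4 * 264.0 = 6436774.1 mm^3


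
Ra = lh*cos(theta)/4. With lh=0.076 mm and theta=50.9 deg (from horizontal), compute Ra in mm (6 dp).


Ra = 0.076 * cos(50.9) / 4 = 0.011983 mm


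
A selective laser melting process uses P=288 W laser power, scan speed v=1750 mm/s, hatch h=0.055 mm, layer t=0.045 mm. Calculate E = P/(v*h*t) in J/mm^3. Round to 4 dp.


E = 288 / (1750*0.055*0.045) = 66.4935 J/mm^3


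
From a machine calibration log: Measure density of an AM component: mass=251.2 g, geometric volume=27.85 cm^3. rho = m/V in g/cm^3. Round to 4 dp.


rho = 251.2 / 27.85 = 9.0197 g/cm^3


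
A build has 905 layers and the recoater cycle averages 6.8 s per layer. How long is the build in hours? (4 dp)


t = 905 * 6.8 / 3600 = 1.7094 hrs


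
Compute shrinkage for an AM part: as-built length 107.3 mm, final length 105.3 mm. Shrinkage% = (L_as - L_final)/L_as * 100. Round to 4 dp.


Shrinkage = ((107.3-105.3)/107.3)*100 = 1.8639 %


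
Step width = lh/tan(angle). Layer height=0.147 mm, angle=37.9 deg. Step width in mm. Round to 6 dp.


step = 0.147 / tan(37.9) = 0.18883 mm


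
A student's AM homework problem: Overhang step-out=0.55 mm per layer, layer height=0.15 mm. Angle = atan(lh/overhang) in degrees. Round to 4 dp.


angle = atan(0.15/0.55) = 15.2551 degrees


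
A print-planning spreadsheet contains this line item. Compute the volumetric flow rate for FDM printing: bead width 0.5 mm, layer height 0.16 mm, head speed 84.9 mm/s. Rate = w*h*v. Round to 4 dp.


Rate = 0.5 * 0.16 * 84.9 = 6.792 mm^3/s


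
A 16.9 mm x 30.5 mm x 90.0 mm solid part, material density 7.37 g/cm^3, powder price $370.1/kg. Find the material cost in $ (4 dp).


V = 16.9 * 30.5 * 90.0 = 46390.5 mm^3 = 46.3905 cm^3
Mass = 46.3905 * 7.37 / 1000 = 0.34189799 kg
Cost = 0.34189799 * 370.1 = 126.5364 $


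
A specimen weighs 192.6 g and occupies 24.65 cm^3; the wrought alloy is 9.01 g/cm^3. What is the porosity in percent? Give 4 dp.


rho_part = 192.6 / 24.65 = 7.81338742 g/cm^3
Porosity = (1 - 7.81338742/9.01)*100 = 13.2809 %


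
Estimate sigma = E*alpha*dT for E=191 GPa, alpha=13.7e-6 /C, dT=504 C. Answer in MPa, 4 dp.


sigma = 191*1000 * 13.7e-6 * 504 = 1318.8168 MPa


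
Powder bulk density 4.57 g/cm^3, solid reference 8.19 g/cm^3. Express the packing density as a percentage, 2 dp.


Packing = (4.57/8.19)*100 = 55.8 %


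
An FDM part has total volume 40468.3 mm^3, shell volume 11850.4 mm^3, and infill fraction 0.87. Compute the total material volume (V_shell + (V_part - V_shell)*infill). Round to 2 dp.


V_infill = (40468.3 - 11850.4) * 0.87 = 24897.57
V_total = 11850.4 + 24897.57 = 36747.97 mm^3


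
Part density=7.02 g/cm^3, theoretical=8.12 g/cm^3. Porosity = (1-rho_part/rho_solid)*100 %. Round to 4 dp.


Porosity = (1-7.02/8.12)*100 = 13.5468 %


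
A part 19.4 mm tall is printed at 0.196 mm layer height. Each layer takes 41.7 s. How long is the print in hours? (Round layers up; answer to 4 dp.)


Layers = ceil(19.4/0.196) = 99
t = 99 * 41.7 / 3600 = 1.1468 hrs


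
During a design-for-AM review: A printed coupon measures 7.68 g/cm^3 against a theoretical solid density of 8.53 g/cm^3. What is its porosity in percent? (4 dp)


Porosity = (1-7.68/8.53)*100 = 9.9648 %


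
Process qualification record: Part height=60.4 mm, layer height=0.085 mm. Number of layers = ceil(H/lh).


Layers = ceil(60.4/0.085) = 711


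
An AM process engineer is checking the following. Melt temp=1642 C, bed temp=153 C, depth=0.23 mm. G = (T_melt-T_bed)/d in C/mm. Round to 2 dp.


G = (1642-153)/0.23 = 6473.91 C/mm


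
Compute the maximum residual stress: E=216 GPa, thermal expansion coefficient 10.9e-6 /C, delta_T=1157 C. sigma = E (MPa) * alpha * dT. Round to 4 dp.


sigma = 216*1000 * 10.9e-6 * 1157 = 2724.0408 MPa


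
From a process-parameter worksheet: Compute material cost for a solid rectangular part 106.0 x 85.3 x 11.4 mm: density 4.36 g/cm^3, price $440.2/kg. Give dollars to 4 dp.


V = 106.0 * 85.3 * 11.4 = 103076.52 mm^3 = 103.07652 cm^3
Mass = 103.07652 * 4.36 / 1000 = 0.44941363 kg
Cost = 0.44941363 * 440.2 = 197.8319 $


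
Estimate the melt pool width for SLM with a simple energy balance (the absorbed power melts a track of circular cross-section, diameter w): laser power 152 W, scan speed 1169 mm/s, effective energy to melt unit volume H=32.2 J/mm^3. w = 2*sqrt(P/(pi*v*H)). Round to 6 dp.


w = 2*sqrt(152/(pi*1169*32.2)) = 0.071704 mm


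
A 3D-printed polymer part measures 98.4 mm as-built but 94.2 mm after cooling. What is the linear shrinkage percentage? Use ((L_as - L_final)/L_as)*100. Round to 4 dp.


Shrinkage = ((98.4-94.2)/98.4)*100 = 4.2683 %


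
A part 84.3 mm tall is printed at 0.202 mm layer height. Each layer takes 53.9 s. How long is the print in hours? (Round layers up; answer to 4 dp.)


Layers = ceil(84.3/0.202) = 418
t = 418 * 53.9 / 3600 = 6.2584 hrs


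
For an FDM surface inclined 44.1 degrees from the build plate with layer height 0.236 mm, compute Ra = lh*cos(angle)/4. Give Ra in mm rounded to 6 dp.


Ra = 0.236 * cos(44.1) / 4 = 0.042369 mm


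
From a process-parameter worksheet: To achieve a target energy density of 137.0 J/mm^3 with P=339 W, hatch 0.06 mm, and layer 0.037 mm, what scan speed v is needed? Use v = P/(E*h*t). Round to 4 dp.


v = 339 / (137.0*0.06*0.037) = 1114.6183 mm/s


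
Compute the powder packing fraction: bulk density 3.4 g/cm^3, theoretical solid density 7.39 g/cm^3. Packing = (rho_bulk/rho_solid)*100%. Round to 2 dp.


Packing = (3.4/7.39)*100 = 46.01 %


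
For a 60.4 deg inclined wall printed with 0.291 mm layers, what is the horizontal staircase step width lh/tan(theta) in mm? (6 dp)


step = 0.291 / tan(60.4) = 0.165311 mm


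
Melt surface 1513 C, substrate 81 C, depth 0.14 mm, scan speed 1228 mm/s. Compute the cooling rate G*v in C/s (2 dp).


G = (1513-81)/0.14 = 10228.57142857 C/mm
CR = 10228.57142857 * 1228 = 12560685.71 C/s


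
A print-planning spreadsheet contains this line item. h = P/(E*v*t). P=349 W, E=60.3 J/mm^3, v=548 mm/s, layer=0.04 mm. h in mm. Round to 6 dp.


h = 349 / (60.3*548*0.04) = 0.264039 mm


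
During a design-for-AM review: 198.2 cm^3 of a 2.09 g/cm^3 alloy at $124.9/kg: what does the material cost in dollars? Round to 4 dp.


Mass = 198.2*2.09/1000 = 0.414238 kg
Cost = 0.414238 * 124.9 = 51.7383 $


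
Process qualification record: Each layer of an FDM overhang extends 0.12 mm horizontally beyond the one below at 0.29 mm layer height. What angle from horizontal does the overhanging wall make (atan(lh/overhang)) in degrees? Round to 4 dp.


angle = atan(0.29/0.12) = 67.5206 degrees


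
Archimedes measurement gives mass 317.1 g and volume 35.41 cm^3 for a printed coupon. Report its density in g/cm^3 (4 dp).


rho = 317.1 / 35.41 = 8.9551 g/cm^3


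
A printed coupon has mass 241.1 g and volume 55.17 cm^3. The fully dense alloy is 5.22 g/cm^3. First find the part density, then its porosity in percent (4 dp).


rho_part = 241.1 / 55.17 = 4.37012869 g/cm^3
Porosity = (1 - 4.37012869/5.22)*100 = 16.2811 %


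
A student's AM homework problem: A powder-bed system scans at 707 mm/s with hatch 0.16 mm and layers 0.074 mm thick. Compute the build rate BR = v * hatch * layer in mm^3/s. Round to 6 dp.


Rate = 707 * 0.16 * 0.074 = 8.37088 mm^3/s


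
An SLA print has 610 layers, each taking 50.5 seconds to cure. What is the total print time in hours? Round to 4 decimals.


t = 610 * 50.5 / 3600 = 8.5569 hrs


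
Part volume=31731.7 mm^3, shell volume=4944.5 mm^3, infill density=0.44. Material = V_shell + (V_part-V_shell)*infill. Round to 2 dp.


V_infill = (31731.7 - 4944.5) * 0.44 = 11786.37
V_total = 4944.5 + 11786.37 = 16730.87 mm^3


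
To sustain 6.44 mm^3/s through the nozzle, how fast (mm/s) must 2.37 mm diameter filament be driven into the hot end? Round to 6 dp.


A = pi*(2.37/2)^2 = 4.411503
v = 6.44 / 4.411503 = 1.45982 mm/s


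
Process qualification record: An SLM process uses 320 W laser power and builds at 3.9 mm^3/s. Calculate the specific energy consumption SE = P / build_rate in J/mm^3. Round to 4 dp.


SE = 320 / 3.9 = 82.0513 J/mm^3


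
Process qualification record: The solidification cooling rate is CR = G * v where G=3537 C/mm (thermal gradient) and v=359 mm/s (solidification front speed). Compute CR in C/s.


CR = 3537 * 359 = 1269783 C/s


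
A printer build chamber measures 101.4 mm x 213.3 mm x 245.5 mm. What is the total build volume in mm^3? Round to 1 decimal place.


V = 101.4 * 213.3 * 245.5 = 5309826.2 mm^3


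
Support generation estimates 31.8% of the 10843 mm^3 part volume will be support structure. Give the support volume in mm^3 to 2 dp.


V_support = 10843 * 0.318 = 3448.07 mm^3


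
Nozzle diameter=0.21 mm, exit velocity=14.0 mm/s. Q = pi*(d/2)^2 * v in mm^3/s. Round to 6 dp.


A = pi*(0.21/2)^2 = 0.03463606 mm^2
Q = 0.03463606 * 14.0 = 0.484905 mm^3/s
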